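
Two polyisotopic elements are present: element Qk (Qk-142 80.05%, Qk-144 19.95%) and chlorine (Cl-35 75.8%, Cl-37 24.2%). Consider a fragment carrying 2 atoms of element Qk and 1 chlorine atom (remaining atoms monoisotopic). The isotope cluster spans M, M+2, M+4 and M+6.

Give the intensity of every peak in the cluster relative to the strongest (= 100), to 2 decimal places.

Element Qk pattern (n=2): 0.64080025 : 0.3193995 : 0.03980025
Chlorine pattern (n=1): 0.7580 : 0.2420
Convolve the two distributions (both contribute in 2-u steps):
  M: 0.64080025×0.7580 = 0.485727
  M+2: 0.64080025×0.2420 + 0.3193995×0.7580 = 0.397178
  M+4: 0.3193995×0.2420 + 0.03980025×0.7580 = 0.107463
  M+6: 0.03980025×0.2420 = 0.009632
Scale to base peak (0.485727) = 100: 100.00 : 81.77 : 22.12 : 1.98

100.00 : 81.77 : 22.12 : 1.98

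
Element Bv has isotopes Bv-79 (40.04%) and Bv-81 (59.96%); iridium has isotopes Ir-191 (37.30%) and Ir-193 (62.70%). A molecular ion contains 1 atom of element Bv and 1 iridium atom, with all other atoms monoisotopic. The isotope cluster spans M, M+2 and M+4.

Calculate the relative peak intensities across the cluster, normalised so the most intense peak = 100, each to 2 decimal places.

Element Bv pattern (n=1): 0.4004 : 0.5996
Iridium pattern (n=1): 0.3730 : 0.6270
Convolve the two distributions (both contribute in 2-u steps):
  M: 0.4004×0.3730 = 0.149349
  M+2: 0.4004×0.6270 + 0.5996×0.3730 = 0.474702
  M+4: 0.5996×0.6270 = 0.375949
Scale to base peak (0.474702) = 100: 31.46 : 100.00 : 79.20

31.46 : 100.00 : 79.20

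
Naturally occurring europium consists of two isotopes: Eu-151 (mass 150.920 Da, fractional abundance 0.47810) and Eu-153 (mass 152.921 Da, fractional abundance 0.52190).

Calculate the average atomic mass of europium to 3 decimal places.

151.964 Da

Ar = Σ fᵢ·mᵢ = 0.47810 × 150.920 + 0.52190 × 152.921
= 72.1549 + 79.8095 = 151.9644 Da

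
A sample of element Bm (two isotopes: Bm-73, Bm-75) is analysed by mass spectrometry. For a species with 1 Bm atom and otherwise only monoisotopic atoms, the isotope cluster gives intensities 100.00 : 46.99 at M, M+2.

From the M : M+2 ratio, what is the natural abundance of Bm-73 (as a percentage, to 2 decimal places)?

Let p = fractional abundance of Bm-73. I(M+2)/I(M) = [C(1,1)·p^0·(1−p)] / p^1 = 1·(1−p)/p = 46.99/100.00 = 0.4699
(1−p)/p = 0.4699/1 = 0.4699  ⇒  p = 1/(1 + 0.4699) = 0.6803
Bm-73: 68.03%, Bm-75: 31.97%.

68.03%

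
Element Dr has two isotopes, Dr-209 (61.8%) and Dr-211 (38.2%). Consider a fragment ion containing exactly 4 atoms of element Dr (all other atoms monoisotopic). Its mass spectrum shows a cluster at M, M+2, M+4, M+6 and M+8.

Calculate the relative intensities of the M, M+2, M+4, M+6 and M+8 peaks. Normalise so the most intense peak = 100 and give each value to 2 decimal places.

Each Dr atom is independently Dr-209 (p = 0.618) or Dr-211 (q = 0.382); the cluster is the binomial expansion (p + q)^4.
P(M) = 0.618^4 = 0.145866
P(M+2) = 4 × 0.618^3 × 0.382^1 = 0.360652
P(M+4) = 6 × 0.618^2 × 0.382^2 = 0.334391
P(M+6) = 4 × 0.618^1 × 0.382^3 = 0.137797
P(M+8) = 0.382^4 = 0.021294
The M+2 peak is largest (0.360652); scaling to 100 gives 40.45 : 100.00 : 92.72 : 38.21 : 5.90.

40.45 : 100.00 : 92.72 : 38.21 : 5.90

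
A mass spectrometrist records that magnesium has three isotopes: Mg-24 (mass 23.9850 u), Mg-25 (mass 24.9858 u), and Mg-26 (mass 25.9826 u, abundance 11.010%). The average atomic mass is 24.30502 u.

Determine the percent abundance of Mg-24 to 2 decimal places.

78.99%

Let x and y be the fractions of Mg-24 and Mg-25. Then x + y = 1 − 0.11010 = 0.88990 and 23.9850x + 24.9858y = 24.30502 − 0.11010×25.9826 = 21.44433574.
Substituting: 23.9850x + 24.9858(0.88990 − x) = 21.44433574
(23.9850 − 24.9858)x = -0.79052768  ⇒  x = 0.78990, y = 0.10000
Mg-24: 78.99%, Mg-25: 10.00%.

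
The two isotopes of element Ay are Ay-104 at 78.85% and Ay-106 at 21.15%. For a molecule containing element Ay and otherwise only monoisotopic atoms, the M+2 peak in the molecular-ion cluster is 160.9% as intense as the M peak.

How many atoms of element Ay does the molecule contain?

With n Ay atoms, P(M+2)/P(M) = C(n,1)·p^(n−1)q / p^n = n·q/p = n · 0.2115/0.7885.
n = 1.609 × 0.7885/0.2115 = 6.00 ≈ 6

6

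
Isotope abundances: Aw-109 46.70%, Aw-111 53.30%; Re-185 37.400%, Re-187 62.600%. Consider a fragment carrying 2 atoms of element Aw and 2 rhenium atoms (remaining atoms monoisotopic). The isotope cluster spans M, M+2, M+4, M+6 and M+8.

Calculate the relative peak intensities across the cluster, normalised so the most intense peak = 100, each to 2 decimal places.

8.51 : 47.93 : 100.00 : 91.57 : 31.07

Element Aw pattern (n=2): 0.218089 : 0.497822 : 0.284089
Rhenium pattern (n=2): 0.139876 : 0.468248 : 0.391876
Convolve the two distributions (both contribute in 2-u steps):
  M: 0.218089×0.139876 = 0.030505
  M+2: 0.218089×0.468248 + 0.497822×0.139876 = 0.171753
  M+4: 0.218089×0.391876 + 0.497822×0.468248 + 0.284089×0.139876 = 0.358305
  M+6: 0.497822×0.391876 + 0.284089×0.468248 = 0.328109
  M+8: 0.284089×0.391876 = 0.111328
Scale to base peak (0.358305) = 100: 8.51 : 47.93 : 100.00 : 91.57 : 31.07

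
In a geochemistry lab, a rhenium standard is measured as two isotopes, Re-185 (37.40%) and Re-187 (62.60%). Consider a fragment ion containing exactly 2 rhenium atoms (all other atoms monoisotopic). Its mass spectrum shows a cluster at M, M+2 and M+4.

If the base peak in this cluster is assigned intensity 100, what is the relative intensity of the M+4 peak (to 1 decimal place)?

(0.3740 + 0.6260)^2 gives M 0.1399, M+2 0.4682, M+4 0.3919; the largest is M+2.
P(M+2) = C(2,1) × 0.3740^1 × 0.6260^1 = 2 × 0.3740 × 0.6260 = 0.468248 (base)
P(M+4) = C(2,2) × 0.3740^0 × 0.6260^2 = 1 × 1.0000 × 0.391876 = 0.391876
Relative intensity = 0.391876 / 0.468248 × 100 = 83.7

83.7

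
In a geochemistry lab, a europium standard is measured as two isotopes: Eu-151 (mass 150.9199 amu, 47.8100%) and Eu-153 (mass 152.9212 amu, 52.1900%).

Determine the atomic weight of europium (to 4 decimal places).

151.9644 amu

Weight each isotope mass by its fractional abundance: 0.478100 × 150.9199 + 0.521900 × 152.9212
= 72.15480 + 79.80957 = 151.96437 amu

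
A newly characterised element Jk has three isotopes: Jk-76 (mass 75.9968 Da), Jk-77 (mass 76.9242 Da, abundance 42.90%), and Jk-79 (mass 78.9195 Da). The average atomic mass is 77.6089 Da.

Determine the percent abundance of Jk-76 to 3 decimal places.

The remaining 57.10% is split between Jk-76 (fraction x) and Jk-79 (fraction 0.5710 − x).
Substituting: 75.9968x + 78.9195(0.5710 − x) = 44.6084182
(75.9968 − 78.9195)x = -0.4546163  ⇒  x = 0.15555, y = 0.41545
Jk-76: 15.555%, Jk-79: 41.545%.

15.555%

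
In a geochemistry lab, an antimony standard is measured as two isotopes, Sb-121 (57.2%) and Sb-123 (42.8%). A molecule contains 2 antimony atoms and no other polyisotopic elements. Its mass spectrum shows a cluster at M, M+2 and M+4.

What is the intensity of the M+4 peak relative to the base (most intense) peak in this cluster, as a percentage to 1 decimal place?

37.4%

(0.572 + 0.428)^2 gives M 0.3272, M+2 0.4896, M+4 0.1832; the largest is M+2.
P(M+2) = C(2,1) × 0.572^1 × 0.428^1 = 2 × 0.5720 × 0.4280 = 0.489632 (base)
P(M+4) = C(2,2) × 0.572^0 × 0.428^2 = 1 × 1.0000 × 0.183184 = 0.183184
Relative intensity = 0.183184 / 0.489632 × 100 = 37.4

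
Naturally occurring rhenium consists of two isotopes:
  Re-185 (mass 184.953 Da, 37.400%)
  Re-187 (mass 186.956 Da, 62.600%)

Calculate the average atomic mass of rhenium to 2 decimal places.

Average mass = Σ (abundance × isotope mass) = 0.37400 × 184.953 + 0.62600 × 186.956
= 69.1724 + 117.0345 = 186.2069 Da

186.21 Da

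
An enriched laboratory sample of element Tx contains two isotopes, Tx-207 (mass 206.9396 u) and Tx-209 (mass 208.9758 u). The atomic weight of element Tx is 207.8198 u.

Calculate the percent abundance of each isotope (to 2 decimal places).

Let x be the fractional abundance of Tx-207; then Tx-209 has abundance 1 − x.
206.9396·x + 208.9758·(1 − x) = 207.8198
(206.9396 − 208.9758)·x = 207.8198 − 208.9758
x = -1.1560 / -2.0362 = 0.56772 → 56.77% Tx-207, 43.23% Tx-209.

Tx-207: 56.77%, Tx-209: 43.23%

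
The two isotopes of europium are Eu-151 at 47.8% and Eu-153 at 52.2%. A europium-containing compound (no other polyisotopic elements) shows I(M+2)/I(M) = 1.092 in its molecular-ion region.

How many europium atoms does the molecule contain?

1

With n Eu atoms, P(M+2)/P(M) = C(n,1)·p^(n−1)q / p^n = n·q/p = n · 0.522/0.478.
n = 1.092 × 0.478/0.522 = 1.00 ≈ 1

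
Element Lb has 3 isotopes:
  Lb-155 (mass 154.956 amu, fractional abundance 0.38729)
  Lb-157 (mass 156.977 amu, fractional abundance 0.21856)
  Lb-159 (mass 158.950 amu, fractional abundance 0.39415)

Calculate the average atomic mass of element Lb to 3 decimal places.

Weight each isotope mass by its fractional abundance: 0.38729 × 154.956 + 0.21856 × 156.977 + 0.39415 × 158.950
= 60.0129 + 34.3089 + 62.6501 = 156.9719 amu

156.972 amu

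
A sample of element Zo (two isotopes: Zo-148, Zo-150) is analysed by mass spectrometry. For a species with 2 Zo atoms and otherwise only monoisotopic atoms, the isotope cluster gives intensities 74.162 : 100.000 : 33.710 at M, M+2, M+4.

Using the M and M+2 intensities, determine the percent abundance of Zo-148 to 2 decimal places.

Write p for the Zo-148 fraction. I(M+2)/I(M) = [C(2,1)·p^1·(1−p)] / p^2 = 2·(1−p)/p = 100.000/74.162 = 1.3484
(1−p)/p = 1.3484/2 = 0.6742  ⇒  p = 1/(1 + 0.6742) = 0.5973
Zo-148: 59.73%, Zo-150: 40.27%.

59.73%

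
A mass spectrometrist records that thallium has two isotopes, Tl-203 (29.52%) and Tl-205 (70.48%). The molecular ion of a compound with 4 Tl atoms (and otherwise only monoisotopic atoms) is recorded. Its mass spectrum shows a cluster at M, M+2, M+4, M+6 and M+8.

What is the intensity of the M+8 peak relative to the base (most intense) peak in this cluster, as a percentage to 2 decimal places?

59.69%

Binomial terms of (0.2952 + 0.7048)^4: M 0.0076, M+2 0.0725, M+4 0.2597, M+6 0.4134, M+8 0.2468 → M+6 is the base peak.
P(M+6) = C(4,3) × 0.2952^1 × 0.7048^3 = 4 × 0.2952 × 0.35010449 = 0.413403 (base)
P(M+8) = C(4,4) × 0.2952^0 × 0.7048^4 = 1 × 1.0000 × 0.24675365 = 0.246754
Relative intensity = 0.246754 / 0.413403 × 100 = 59.69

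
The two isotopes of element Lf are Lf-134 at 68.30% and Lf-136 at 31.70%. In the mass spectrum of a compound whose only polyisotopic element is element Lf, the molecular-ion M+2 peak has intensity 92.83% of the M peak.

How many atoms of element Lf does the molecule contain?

2

For n independent Lf atoms, I(M+2)/I(M) = n · (abundance Lf-136) / (abundance Lf-134) = n · 0.3170/0.6830.
n = 0.9283 × 0.6830/0.3170 = 2.00 ≈ 2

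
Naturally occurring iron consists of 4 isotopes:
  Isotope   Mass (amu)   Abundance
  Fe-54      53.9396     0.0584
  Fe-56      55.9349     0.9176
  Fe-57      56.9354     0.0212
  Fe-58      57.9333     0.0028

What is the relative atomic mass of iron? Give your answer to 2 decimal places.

55.85 amu

Average mass = Σ (abundance × isotope mass) = 0.0584 × 53.9396 + 0.9176 × 55.9349 + 0.0212 × 56.9354 + 0.0028 × 57.9333
= 3.15007 + 51.32586 + 1.20703 + 0.16221 = 55.84517 amu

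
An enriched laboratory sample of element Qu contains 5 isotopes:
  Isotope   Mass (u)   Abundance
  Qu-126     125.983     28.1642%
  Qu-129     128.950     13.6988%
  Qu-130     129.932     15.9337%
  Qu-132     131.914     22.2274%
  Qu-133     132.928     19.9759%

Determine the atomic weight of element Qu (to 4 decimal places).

129.7243 u

The abundance-weighted mean is 0.281642 × 125.983 + 0.136988 × 128.950 + 0.159337 × 129.932 + 0.222274 × 131.914 + 0.199759 × 132.928
= 35.48210 + 17.66460 + 20.70298 + 29.32105 + 26.55356 = 129.72429 u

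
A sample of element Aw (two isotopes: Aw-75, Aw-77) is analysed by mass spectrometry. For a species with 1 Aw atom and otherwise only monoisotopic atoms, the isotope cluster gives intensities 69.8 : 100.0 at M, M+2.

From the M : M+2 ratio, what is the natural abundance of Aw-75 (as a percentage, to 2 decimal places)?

If p is the fraction of Aw that is Aw-75, then I(M+2)/I(M) = [C(1,1)·p^0·(1−p)] / p^1 = 1·(1−p)/p = 100.0/69.8 = 1.4327
(1−p)/p = 1.4327/1 = 1.4327  ⇒  p = 1/(1 + 1.4327) = 0.4111
Aw-75: 41.11%, Aw-77: 58.89%.

41.11%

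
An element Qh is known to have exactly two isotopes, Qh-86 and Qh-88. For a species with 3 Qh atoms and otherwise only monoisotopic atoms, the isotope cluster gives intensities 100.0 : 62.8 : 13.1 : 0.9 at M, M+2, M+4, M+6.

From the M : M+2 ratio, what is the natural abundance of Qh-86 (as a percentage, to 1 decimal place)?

82.7%

If p is the fraction of Qh that is Qh-86, then I(M+2)/I(M) = [C(3,1)·p^2·(1−p)] / p^3 = 3·(1−p)/p = 62.8/100.0 = 0.6280
(1−p)/p = 0.6280/3 = 0.2093  ⇒  p = 1/(1 + 0.2093) = 0.8269
Qh-86: 82.7%, Qh-88: 17.3%.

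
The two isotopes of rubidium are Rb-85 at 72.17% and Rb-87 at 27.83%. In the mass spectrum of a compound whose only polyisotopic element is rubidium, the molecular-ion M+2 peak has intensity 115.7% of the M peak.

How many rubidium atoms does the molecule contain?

The M+2/M ratio from n Rb atoms is n · q/p = n · 0.2783/0.7217.
n = 1.157 × 0.7217/0.2783 = 3.00 ≈ 3

3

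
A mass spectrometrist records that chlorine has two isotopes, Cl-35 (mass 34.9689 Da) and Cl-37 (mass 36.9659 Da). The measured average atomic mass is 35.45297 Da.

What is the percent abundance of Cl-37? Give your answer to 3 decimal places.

Writing the weighted mean with unknown fraction x of Cl-35:
34.9689·x + 36.9659·(1 − x) = 35.45297
(34.9689 − 36.9659)·x = 35.45297 − 36.9659
x = -1.51293 / -1.9970 = 0.75760 → 75.760% Cl-35, 24.240% Cl-37.

24.240%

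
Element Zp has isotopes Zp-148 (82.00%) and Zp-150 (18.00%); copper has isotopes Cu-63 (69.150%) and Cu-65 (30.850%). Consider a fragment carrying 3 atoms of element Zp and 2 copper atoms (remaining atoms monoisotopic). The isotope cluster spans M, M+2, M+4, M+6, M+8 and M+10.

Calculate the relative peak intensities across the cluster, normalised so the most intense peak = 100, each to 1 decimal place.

64.5 : 100.0 : 60.0 : 17.5 : 2.5 : 0.1

Element Zp pattern (n=3): 0.551368 : 0.363096 : 0.079704 : 0.005832
Copper pattern (n=2): 0.47817225 : 0.4266555 : 0.09517225
Convolve the two distributions (both contribute in 2-u steps):
  M: 0.551368×0.47817225 = 0.263649
  M+2: 0.551368×0.4266555 + 0.363096×0.47817225 = 0.408867
  M+4: 0.551368×0.09517225 + 0.363096×0.4266555 + 0.079704×0.47817225 = 0.245504
  M+6: 0.363096×0.09517225 + 0.079704×0.4266555 + 0.005832×0.47817225 = 0.071352
  M+8: 0.079704×0.09517225 + 0.005832×0.4266555 = 0.010074
  M+10: 0.005832×0.09517225 = 0.000555
Scale to base peak (0.408867) = 100: 64.5 : 100.0 : 60.0 : 17.5 : 2.5 : 0.1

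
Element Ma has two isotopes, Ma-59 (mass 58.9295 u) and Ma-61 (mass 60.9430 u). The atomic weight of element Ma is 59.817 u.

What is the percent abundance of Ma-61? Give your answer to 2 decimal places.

With x = fraction of Ma-59 (so Ma-61 is 1 − x):
58.9295·x + 60.9430·(1 − x) = 59.817
(58.9295 − 60.9430)·x = 59.817 − 60.9430
x = -1.1260 / -2.0135 = 0.55923 → 55.92% Ma-59, 44.08% Ma-61.

44.08%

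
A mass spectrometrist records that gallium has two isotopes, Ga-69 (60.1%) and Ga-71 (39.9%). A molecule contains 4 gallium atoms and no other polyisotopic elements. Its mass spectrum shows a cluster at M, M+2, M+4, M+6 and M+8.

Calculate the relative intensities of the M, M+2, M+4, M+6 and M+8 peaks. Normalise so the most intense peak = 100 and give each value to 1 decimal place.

37.7 : 100.0 : 99.6 : 44.1 : 7.3

The 4 Ga atoms are independent, so intensities follow the terms of (0.601 + 0.399)^4.
P(M) = 0.601^4 = 0.130466
P(M+2) = 4 × 0.601^3 × 0.399^1 = 0.346463
P(M+4) = 6 × 0.601^2 × 0.399^2 = 0.345021
P(M+6) = 4 × 0.601^1 × 0.399^3 = 0.152705
P(M+8) = 0.399^4 = 0.025345
The M+2 peak is largest (0.346463); scaling to 100 gives 37.7 : 100.0 : 99.6 : 44.1 : 7.3.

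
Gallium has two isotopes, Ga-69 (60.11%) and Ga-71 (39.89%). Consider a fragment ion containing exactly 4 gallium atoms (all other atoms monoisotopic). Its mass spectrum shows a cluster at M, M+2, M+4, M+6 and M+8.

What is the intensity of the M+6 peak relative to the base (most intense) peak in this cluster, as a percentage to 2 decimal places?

44.04%

(0.6011 + 0.3989)^4 gives M 0.1306, M+2 0.3465, M+4 0.3450, M+6 0.1526, M+8 0.0253; the largest is M+2.
P(M+2) = C(4,1) × 0.6011^3 × 0.3989^1 = 4 × 0.21719018 × 0.3989 = 0.346549 (base)
P(M+6) = C(4,3) × 0.6011^1 × 0.3989^3 = 4 × 0.6011 × 0.06347345 = 0.152616
Relative intensity = 0.152616 / 0.346549 × 100 = 44.04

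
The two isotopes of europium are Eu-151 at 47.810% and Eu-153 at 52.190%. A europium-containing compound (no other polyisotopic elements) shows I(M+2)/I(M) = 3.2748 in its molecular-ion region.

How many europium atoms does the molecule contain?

3

The M+2/M ratio from n Eu atoms is n · q/p = n · 0.52190/0.47810.
n = 3.2748 × 0.47810/0.52190 = 3.00 ≈ 3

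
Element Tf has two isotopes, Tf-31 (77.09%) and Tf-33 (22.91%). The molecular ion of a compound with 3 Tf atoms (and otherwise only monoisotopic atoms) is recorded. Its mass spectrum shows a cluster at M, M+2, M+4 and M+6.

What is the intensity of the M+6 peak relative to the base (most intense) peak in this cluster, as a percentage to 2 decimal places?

2.62%

Binomial terms of (0.7709 + 0.2291)^3: M 0.4581, M+2 0.4085, M+4 0.1214, M+6 0.0120 → M is the base peak.
P(M) = C(3,0) × 0.7709^3 × 0.2291^0 = 1 × 0.4581357 × 1.0000 = 0.458136 (base)
P(M+6) = C(3,3) × 0.7709^0 × 0.2291^3 = 1 × 1.0000 × 0.01202473 = 0.012025
Relative intensity = 0.012025 / 0.458136 × 100 = 2.62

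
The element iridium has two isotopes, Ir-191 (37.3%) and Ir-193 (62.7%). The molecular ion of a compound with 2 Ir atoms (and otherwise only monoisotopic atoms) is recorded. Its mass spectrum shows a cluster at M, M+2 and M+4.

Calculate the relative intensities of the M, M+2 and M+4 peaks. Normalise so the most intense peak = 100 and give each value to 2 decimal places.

29.74 : 100.00 : 84.05

The 2 Ir atoms are independent, so intensities follow the terms of (0.373 + 0.627)^2.
P(M) = 0.373^2 = 0.139129
P(M+2) = 2 × 0.373^1 × 0.627^1 = 0.467742
P(M+4) = 0.627^2 = 0.393129
The M+2 peak is largest (0.467742); scaling to 100 gives 29.74 : 100.00 : 84.05.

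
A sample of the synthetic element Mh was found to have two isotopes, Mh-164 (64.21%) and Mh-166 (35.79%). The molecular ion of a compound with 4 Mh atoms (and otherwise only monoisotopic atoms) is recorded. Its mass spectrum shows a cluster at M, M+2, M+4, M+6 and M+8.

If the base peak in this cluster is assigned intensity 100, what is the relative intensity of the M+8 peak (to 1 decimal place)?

4.3

(0.6421 + 0.3579)^4 gives M 0.1700, M+2 0.3790, M+4 0.3169, M+6 0.1177, M+8 0.0164; the largest is M+2.
P(M+2) = C(4,1) × 0.6421^3 × 0.3579^1 = 4 × 0.26473296 × 0.3579 = 0.378992 (base)
P(M+8) = C(4,4) × 0.6421^0 × 0.3579^4 = 1 × 1.0000 × 0.01640767 = 0.016408
Relative intensity = 0.016408 / 0.378992 × 100 = 4.3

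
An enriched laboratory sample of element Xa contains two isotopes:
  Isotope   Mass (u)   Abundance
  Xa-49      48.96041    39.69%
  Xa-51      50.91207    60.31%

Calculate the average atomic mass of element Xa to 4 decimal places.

Ar = Σ fᵢ·mᵢ = 0.3969 × 48.96041 + 0.6031 × 50.91207
= 19.432387 + 30.705069 = 50.137456 u

50.1375 u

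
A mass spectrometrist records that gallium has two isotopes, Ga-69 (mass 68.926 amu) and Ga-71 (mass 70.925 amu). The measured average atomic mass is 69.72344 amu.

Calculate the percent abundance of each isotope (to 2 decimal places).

Ga-69: 60.11%, Ga-71: 39.89%

Writing the weighted mean with unknown fraction x of Ga-69:
68.926·x + 70.925·(1 − x) = 69.72344
(68.926 − 70.925)·x = 69.72344 − 70.925
x = -1.20156 / -1.999 = 0.60108 → 60.11% Ga-69, 39.89% Ga-71.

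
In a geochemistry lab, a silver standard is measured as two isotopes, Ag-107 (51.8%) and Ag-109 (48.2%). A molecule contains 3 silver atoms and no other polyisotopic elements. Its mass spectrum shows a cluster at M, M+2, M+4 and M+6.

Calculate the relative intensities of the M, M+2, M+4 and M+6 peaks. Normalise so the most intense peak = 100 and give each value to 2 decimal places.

Expanding (0.518 + 0.482)^3:
P(M) = 0.518^3 = 0.138992
P(M+2) = 3 × 0.518^2 × 0.482^1 = 0.387997
P(M+4) = 3 × 0.518^1 × 0.482^2 = 0.361031
P(M+6) = 0.482^3 = 0.111980
The M+2 peak is largest (0.387997); scaling to 100 gives 35.82 : 100.00 : 93.05 : 28.86.

35.82 : 100.00 : 93.05 : 28.86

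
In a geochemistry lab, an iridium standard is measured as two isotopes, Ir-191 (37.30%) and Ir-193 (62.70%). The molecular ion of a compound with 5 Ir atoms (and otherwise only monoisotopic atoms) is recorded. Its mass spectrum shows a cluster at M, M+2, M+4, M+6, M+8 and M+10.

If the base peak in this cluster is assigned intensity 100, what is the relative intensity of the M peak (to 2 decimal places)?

(0.3730 + 0.6270)^5 gives M 0.0072, M+2 0.0607, M+4 0.2040, M+6 0.3429, M+8 0.2882, M+10 0.0969; the largest is M+6.
P(M+6) = C(5,3) × 0.3730^2 × 0.6270^3 = 10 × 0.139129 × 0.24649188 = 0.342942 (base)
P(M) = C(5,0) × 0.3730^5 × 0.6270^0 = 1 × 0.00722012 × 1.0000 = 0.007220
Relative intensity = 0.007220 / 0.342942 × 100 = 2.11

2.11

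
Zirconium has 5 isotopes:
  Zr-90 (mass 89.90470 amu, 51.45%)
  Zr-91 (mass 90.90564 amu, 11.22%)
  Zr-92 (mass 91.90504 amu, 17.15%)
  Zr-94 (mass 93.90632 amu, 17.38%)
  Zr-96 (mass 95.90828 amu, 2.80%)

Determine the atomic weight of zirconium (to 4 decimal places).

91.2236 amu

The abundance-weighted mean is 0.5145 × 89.90470 + 0.1122 × 90.90564 + 0.1715 × 91.90504 + 0.1738 × 93.90632 + 0.0280 × 95.90828
= 46.255968 + 10.199613 + 15.761714 + 16.320918 + 2.685432 = 91.223645 amu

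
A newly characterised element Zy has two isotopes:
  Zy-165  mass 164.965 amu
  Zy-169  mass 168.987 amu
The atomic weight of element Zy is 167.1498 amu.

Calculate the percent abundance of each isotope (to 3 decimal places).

Zy-165: 45.679%, Zy-169: 54.321%

Let x be the fractional abundance of Zy-165; then Zy-169 has abundance 1 − x.
164.965·x + 168.987·(1 − x) = 167.1498
(164.965 − 168.987)·x = 167.1498 − 168.987
x = -1.8372 / -4.022 = 0.45679 → 45.679% Zy-165, 54.321% Zy-169.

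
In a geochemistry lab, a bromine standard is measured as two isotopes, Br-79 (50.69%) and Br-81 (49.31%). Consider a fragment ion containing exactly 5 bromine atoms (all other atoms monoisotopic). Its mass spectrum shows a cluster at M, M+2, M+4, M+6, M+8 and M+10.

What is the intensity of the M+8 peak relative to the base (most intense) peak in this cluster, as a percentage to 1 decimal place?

(0.5069 + 0.4931)^5 gives M 0.0335, M+2 0.1628, M+4 0.3167, M+6 0.3081, M+8 0.1498, M+10 0.0292; the largest is M+4.
P(M+4) = C(5,2) × 0.5069^3 × 0.4931^2 = 10 × 0.13024674 × 0.24314761 = 0.316692 (base)
P(M+8) = C(5,4) × 0.5069^1 × 0.4931^4 = 5 × 0.5069 × 0.05912076 = 0.149842
Relative intensity = 0.149842 / 0.316692 × 100 = 47.3

47.3%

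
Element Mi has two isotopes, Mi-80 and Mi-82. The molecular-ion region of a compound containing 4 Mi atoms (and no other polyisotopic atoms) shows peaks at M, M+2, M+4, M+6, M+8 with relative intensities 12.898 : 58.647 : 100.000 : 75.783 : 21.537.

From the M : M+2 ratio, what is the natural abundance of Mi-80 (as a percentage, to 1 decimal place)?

If p is the fraction of Mi that is Mi-80, then I(M+2)/I(M) = [C(4,1)·p^3·(1−p)] / p^4 = 4·(1−p)/p = 58.647/12.898 = 4.5470
(1−p)/p = 4.5470/4 = 1.1367  ⇒  p = 1/(1 + 1.1367) = 0.4680
Mi-80: 46.8%, Mi-82: 53.2%.

46.8%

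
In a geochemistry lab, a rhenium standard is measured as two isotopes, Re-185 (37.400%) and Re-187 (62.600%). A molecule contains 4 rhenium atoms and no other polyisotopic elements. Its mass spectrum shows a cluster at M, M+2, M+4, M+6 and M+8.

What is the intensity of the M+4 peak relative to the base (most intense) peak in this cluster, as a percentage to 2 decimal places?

Term probabilities: M 0.0196, M+2 0.1310, M+4 0.3289, M+6 0.3670, M+8 0.1536. Base peak = M+6.
P(M+6) = C(4,3) × 0.37400^1 × 0.62600^3 = 4 × 0.3740 × 0.24531438 = 0.366990 (base)
P(M+4) = C(4,2) × 0.37400^2 × 0.62600^2 = 6 × 0.139876 × 0.391876 = 0.328884
Relative intensity = 0.328884 / 0.366990 × 100 = 89.62

89.62%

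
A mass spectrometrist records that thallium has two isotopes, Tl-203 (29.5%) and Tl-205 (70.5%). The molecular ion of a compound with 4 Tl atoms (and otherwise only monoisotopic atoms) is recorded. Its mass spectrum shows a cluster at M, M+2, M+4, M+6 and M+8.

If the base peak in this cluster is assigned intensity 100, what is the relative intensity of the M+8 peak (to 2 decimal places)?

59.75

Binomial terms of (0.295 + 0.705)^4: M 0.0076, M+2 0.0724, M+4 0.2595, M+6 0.4135, M+8 0.2470 → M+6 is the base peak.
P(M+6) = C(4,3) × 0.295^1 × 0.705^3 = 4 × 0.2950 × 0.35040263 = 0.413475 (base)
P(M+8) = C(4,4) × 0.295^0 × 0.705^4 = 1 × 1.0000 × 0.24703385 = 0.247034
Relative intensity = 0.247034 / 0.413475 × 100 = 59.75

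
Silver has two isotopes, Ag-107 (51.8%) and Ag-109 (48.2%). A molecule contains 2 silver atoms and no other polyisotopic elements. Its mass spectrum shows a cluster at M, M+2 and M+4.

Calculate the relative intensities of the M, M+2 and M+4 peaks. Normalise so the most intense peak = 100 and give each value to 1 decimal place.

53.7 : 100.0 : 46.5

Expanding (0.518 + 0.482)^2:
P(M) = 0.518^2 = 0.268324
P(M+2) = 2 × 0.518^1 × 0.482^1 = 0.499352
P(M+4) = 0.482^2 = 0.232324
The M+2 peak is largest (0.499352); scaling to 100 gives 53.7 : 100.0 : 46.5.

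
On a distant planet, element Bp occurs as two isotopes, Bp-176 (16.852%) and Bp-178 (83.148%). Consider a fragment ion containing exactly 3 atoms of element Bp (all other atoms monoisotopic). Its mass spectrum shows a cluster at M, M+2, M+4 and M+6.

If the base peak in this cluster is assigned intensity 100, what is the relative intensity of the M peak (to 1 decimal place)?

0.8

Binomial terms of (0.16852 + 0.83148)^3: M 0.0048, M+2 0.0708, M+4 0.3495, M+6 0.5749 → M+6 is the base peak.
P(M+6) = C(3,3) × 0.16852^0 × 0.83148^3 = 1 × 1.0000 × 0.57485117 = 0.574851 (base)
P(M) = C(3,0) × 0.16852^3 × 0.83148^0 = 1 × 0.0047858 × 1.0000 = 0.004786
Relative intensity = 0.004786 / 0.574851 × 100 = 0.8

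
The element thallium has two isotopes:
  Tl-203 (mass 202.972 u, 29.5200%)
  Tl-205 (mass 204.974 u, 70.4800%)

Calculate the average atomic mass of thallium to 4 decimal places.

204.3830 u

Weight each isotope mass by its fractional abundance: 0.295200 × 202.972 + 0.704800 × 204.974
= 59.91733 + 144.46568 = 204.38301 u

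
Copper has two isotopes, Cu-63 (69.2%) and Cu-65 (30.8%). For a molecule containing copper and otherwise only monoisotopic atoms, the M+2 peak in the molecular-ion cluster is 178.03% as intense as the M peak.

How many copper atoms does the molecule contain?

The M+2/M ratio from n Cu atoms is n · q/p = n · 0.308/0.692.
n = 1.7803 × 0.692/0.308 = 4.00 ≈ 4

4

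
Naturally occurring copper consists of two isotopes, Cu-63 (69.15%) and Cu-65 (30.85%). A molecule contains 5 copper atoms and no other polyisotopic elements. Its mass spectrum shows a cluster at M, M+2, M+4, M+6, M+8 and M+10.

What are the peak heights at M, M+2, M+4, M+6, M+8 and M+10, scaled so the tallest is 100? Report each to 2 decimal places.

Expanding (0.6915 + 0.3085)^5:
P(M) = 0.6915^5 = 0.158111
P(M+2) = 5 × 0.6915^4 × 0.3085^1 = 0.352691
P(M+4) = 10 × 0.6915^3 × 0.3085^2 = 0.314693
P(M+6) = 10 × 0.6915^2 × 0.3085^3 = 0.140394
P(M+8) = 5 × 0.6915^1 × 0.3085^4 = 0.031317
P(M+10) = 0.3085^5 = 0.002794
The M+2 peak is largest (0.352691); scaling to 100 gives 44.83 : 100.00 : 89.23 : 39.81 : 8.88 : 0.79.

44.83 : 100.00 : 89.23 : 39.81 : 8.88 : 0.79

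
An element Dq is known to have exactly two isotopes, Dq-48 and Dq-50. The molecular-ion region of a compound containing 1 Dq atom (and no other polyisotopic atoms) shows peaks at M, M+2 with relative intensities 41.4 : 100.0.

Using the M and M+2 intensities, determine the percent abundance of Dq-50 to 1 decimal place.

If p is the fraction of Dq that is Dq-48, then I(M+2)/I(M) = [C(1,1)·p^0·(1−p)] / p^1 = 1·(1−p)/p = 100.0/41.4 = 2.4155
(1−p)/p = 2.4155/1 = 2.4155  ⇒  p = 1/(1 + 2.4155) = 0.2928
Dq-48: 29.3%, Dq-50: 70.7%.

70.7%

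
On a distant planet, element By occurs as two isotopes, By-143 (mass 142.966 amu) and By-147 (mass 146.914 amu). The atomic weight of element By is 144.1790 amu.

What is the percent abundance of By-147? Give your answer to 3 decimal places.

30.724%

With x = fraction of By-143 (so By-147 is 1 − x):
142.966·x + 146.914·(1 − x) = 144.1790
(142.966 − 146.914)·x = 144.1790 − 146.914
x = -2.7350 / -3.948 = 0.69276 → 69.276% By-143, 30.724% By-147.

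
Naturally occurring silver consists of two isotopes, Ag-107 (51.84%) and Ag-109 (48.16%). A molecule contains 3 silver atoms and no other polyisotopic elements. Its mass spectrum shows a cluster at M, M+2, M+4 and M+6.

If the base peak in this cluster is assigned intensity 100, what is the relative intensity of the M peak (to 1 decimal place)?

(0.5184 + 0.4816)^3 gives M 0.1393, M+2 0.3883, M+4 0.3607, M+6 0.1117; the largest is M+2.
P(M+2) = C(3,1) × 0.5184^2 × 0.4816^1 = 3 × 0.26873856 × 0.4816 = 0.388273 (base)
P(M) = C(3,0) × 0.5184^3 × 0.4816^0 = 1 × 0.13931407 × 1.0000 = 0.139314
Relative intensity = 0.139314 / 0.388273 × 100 = 35.9

35.9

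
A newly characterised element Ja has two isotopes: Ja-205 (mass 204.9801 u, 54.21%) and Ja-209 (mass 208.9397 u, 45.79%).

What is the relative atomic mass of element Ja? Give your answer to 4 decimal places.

Weight each isotope mass by its fractional abundance: 0.5421 × 204.9801 + 0.4579 × 208.9397
= 111.11971 + 95.67349 = 206.79320 u

206.7932 u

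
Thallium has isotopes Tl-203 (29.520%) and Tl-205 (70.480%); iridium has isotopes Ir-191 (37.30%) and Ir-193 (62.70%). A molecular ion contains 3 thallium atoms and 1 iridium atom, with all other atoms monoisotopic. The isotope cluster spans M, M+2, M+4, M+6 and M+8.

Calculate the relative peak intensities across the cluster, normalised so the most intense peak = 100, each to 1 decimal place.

2.4 : 20.9 : 68.8 : 100.0 : 54.0

Thallium pattern (n=3): 0.02572463 : 0.18425524 : 0.43991564 : 0.35010449
Iridium pattern (n=1): 0.3730 : 0.6270
Convolve the two distributions (both contribute in 2-u steps):
  M: 0.02572463×0.3730 = 0.009595
  M+2: 0.02572463×0.6270 + 0.18425524×0.3730 = 0.084857
  M+4: 0.18425524×0.6270 + 0.43991564×0.3730 = 0.279617
  M+6: 0.43991564×0.6270 + 0.35010449×0.3730 = 0.406416
  M+8: 0.35010449×0.6270 = 0.219516
Scale to base peak (0.406416) = 100: 2.4 : 20.9 : 68.8 : 100.0 : 54.0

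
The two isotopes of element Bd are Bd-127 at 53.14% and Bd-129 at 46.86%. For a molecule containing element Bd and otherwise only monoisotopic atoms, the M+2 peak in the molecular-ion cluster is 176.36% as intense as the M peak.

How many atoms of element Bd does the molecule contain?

For n independent Bd atoms, I(M+2)/I(M) = n · (abundance Bd-129) / (abundance Bd-127) = n · 0.4686/0.5314.
n = 1.7636 × 0.5314/0.4686 = 2.00 ≈ 2

2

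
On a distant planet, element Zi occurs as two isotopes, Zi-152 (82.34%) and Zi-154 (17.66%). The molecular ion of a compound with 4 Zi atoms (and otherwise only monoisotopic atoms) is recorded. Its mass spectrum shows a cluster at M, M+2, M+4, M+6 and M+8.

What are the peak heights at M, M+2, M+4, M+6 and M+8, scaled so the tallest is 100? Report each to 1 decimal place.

Each Zi atom is independently Zi-152 (p = 0.8234) or Zi-154 (q = 0.1766); the cluster is the binomial expansion (p + q)^4.
P(M) = 0.8234^4 = 0.459667
P(M+2) = 4 × 0.8234^3 × 0.1766^1 = 0.394351
P(M+4) = 6 × 0.8234^2 × 0.1766^2 = 0.126869
P(M+6) = 4 × 0.8234^1 × 0.1766^3 = 0.018140
P(M+8) = 0.1766^4 = 0.000973
The M peak is largest (0.459667); scaling to 100 gives 100.0 : 85.8 : 27.6 : 3.9 : 0.2.

100.0 : 85.8 : 27.6 : 3.9 : 0.2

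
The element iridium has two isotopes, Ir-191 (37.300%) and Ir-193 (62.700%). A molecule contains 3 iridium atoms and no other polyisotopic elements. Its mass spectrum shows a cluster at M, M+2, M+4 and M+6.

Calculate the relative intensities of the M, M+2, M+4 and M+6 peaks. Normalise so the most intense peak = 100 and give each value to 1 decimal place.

Each Ir atom is independently Ir-191 (p = 0.37300) or Ir-193 (q = 0.62700); the cluster is the binomial expansion (p + q)^3.
P(M) = 0.37300^3 = 0.051895
P(M+2) = 3 × 0.37300^2 × 0.62700^1 = 0.261702
P(M+4) = 3 × 0.37300^1 × 0.62700^2 = 0.439911
P(M+6) = 0.62700^3 = 0.246492
The M+4 peak is largest (0.439911); scaling to 100 gives 11.8 : 59.5 : 100.0 : 56.0.

11.8 : 59.5 : 100.0 : 56.0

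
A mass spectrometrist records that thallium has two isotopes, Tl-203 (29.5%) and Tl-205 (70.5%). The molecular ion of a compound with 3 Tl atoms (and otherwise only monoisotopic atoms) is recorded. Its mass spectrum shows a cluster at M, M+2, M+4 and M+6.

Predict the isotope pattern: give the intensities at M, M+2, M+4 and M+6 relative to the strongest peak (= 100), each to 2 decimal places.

5.84 : 41.84 : 100.00 : 79.66

The 3 Tl atoms are independent, so intensities follow the terms of (0.295 + 0.705)^3.
P(M) = 0.295^3 = 0.025672
P(M+2) = 3 × 0.295^2 × 0.705^1 = 0.184058
P(M+4) = 3 × 0.295^1 × 0.705^2 = 0.439867
P(M+6) = 0.705^3 = 0.350403
The M+4 peak is largest (0.439867); scaling to 100 gives 5.84 : 41.84 : 100.00 : 79.66.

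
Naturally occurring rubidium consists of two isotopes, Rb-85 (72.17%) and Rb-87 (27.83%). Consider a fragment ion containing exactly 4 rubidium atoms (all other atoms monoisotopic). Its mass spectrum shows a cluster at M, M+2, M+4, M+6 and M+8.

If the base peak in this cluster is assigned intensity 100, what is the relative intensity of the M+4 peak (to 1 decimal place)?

57.8

Binomial terms of (0.7217 + 0.2783)^4: M 0.2713, M+2 0.4184, M+4 0.2420, M+6 0.0622, M+8 0.0060 → M+2 is the base peak.
P(M+2) = C(4,1) × 0.7217^3 × 0.2783^1 = 4 × 0.37589809 × 0.2783 = 0.418450 (base)
P(M+4) = C(4,2) × 0.7217^2 × 0.2783^2 = 6 × 0.52085089 × 0.07745089 = 0.242042
Relative intensity = 0.242042 / 0.418450 × 100 = 57.8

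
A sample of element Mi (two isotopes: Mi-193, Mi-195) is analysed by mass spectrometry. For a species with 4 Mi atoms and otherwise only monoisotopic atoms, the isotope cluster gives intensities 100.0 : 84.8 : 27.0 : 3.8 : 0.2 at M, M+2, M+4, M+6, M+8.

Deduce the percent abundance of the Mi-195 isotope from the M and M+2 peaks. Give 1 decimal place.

Let p = fractional abundance of Mi-193. I(M+2)/I(M) = [C(4,1)·p^3·(1−p)] / p^4 = 4·(1−p)/p = 84.8/100.0 = 0.8480
(1−p)/p = 0.8480/4 = 0.2120  ⇒  p = 1/(1 + 0.2120) = 0.8251
Mi-193: 82.5%, Mi-195: 17.5%.

17.5%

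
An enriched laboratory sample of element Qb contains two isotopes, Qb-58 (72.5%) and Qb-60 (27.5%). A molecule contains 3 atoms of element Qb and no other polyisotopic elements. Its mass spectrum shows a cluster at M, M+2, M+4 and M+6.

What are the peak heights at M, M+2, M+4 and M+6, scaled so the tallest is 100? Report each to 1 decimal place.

87.9 : 100.0 : 37.9 : 4.8

Each Qb atom is independently Qb-58 (p = 0.725) or Qb-60 (q = 0.275); the cluster is the binomial expansion (p + q)^3.
P(M) = 0.725^3 = 0.381078
P(M+2) = 3 × 0.725^2 × 0.275^1 = 0.433641
P(M+4) = 3 × 0.725^1 × 0.275^2 = 0.164484
P(M+6) = 0.275^3 = 0.020797
The M+2 peak is largest (0.433641); scaling to 100 gives 87.9 : 100.0 : 37.9 : 4.8.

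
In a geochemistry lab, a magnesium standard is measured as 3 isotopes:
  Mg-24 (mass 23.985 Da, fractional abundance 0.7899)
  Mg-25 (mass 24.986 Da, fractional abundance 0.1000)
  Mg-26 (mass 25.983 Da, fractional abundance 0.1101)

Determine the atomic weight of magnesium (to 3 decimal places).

24.305 Da

Weight each isotope mass by its fractional abundance: 0.7899 × 23.985 + 0.1000 × 24.986 + 0.1101 × 25.983
= 18.9458 + 2.4986 + 2.8607 = 24.3051 Da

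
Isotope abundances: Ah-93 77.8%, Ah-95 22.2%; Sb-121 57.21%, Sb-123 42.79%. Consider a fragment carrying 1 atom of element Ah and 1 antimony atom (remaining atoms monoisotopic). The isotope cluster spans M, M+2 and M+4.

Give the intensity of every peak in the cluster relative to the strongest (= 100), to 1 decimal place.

Element Ah pattern (n=1): 0.7780 : 0.2220
Antimony pattern (n=1): 0.5721 : 0.4279
Convolve the two distributions (both contribute in 2-u steps):
  M: 0.7780×0.5721 = 0.445094
  M+2: 0.7780×0.4279 + 0.2220×0.5721 = 0.459912
  M+4: 0.2220×0.4279 = 0.094994
Scale to base peak (0.459912) = 100: 96.8 : 100.0 : 20.7

96.8 : 100.0 : 20.7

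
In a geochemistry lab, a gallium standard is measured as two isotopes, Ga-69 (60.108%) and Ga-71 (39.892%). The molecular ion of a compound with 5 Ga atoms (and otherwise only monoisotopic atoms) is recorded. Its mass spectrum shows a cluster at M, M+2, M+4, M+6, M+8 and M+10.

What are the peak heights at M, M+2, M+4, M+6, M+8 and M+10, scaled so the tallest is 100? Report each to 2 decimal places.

Each Ga atom is independently Ga-69 (p = 0.60108) or Ga-71 (q = 0.39892); the cluster is the binomial expansion (p + q)^5.
P(M) = 0.60108^5 = 0.078462
P(M+2) = 5 × 0.60108^4 × 0.39892^1 = 0.260366
P(M+4) = 10 × 0.60108^3 × 0.39892^2 = 0.345596
P(M+6) = 10 × 0.60108^2 × 0.39892^3 = 0.229362
P(M+8) = 5 × 0.60108^1 × 0.39892^4 = 0.076111
P(M+10) = 0.39892^5 = 0.010103
The M+4 peak is largest (0.345596); scaling to 100 gives 22.70 : 75.34 : 100.00 : 66.37 : 22.02 : 2.92.

22.70 : 75.34 : 100.00 : 66.37 : 22.02 : 2.92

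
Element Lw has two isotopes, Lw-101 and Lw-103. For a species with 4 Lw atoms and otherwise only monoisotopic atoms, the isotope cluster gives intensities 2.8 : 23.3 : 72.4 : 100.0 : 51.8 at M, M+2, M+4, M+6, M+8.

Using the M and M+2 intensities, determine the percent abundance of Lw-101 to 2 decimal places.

32.46%

Write p for the Lw-101 fraction. I(M+2)/I(M) = [C(4,1)·p^3·(1−p)] / p^4 = 4·(1−p)/p = 23.3/2.8 = 8.3214
(1−p)/p = 8.3214/4 = 2.0804  ⇒  p = 1/(1 + 2.0804) = 0.3246
Lw-101: 32.46%, Lw-103: 67.54%.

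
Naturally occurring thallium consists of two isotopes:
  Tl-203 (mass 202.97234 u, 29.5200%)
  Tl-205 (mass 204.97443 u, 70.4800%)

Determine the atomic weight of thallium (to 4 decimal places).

The abundance-weighted mean is 0.295200 × 202.97234 + 0.704800 × 204.97443
= 59.917435 + 144.465978 = 204.383413 u

204.3834 u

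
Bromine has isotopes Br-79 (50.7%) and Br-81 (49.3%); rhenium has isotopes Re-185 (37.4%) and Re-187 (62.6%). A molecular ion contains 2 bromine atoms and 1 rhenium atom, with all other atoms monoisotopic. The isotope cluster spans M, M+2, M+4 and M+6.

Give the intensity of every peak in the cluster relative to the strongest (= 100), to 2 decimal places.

23.81 : 86.14 : 100.00 : 37.68

Bromine pattern (n=2): 0.257049 : 0.499902 : 0.243049
Rhenium pattern (n=1): 0.3740 : 0.6260
Convolve the two distributions (both contribute in 2-u steps):
  M: 0.257049×0.3740 = 0.096136
  M+2: 0.257049×0.6260 + 0.499902×0.3740 = 0.347876
  M+4: 0.499902×0.6260 + 0.243049×0.3740 = 0.403839
  M+6: 0.243049×0.6260 = 0.152149
Scale to base peak (0.403839) = 100: 23.81 : 86.14 : 100.00 : 37.68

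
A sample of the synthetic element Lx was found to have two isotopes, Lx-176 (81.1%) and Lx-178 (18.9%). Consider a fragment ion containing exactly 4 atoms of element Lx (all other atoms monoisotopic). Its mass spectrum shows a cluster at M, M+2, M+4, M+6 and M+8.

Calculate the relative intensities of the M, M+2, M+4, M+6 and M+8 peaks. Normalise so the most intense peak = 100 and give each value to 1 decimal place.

Expanding (0.811 + 0.189)^4:
P(M) = 0.811^4 = 0.432597
P(M+2) = 4 × 0.811^3 × 0.189^1 = 0.403259
P(M+4) = 6 × 0.811^2 × 0.189^2 = 0.140967
P(M+6) = 4 × 0.811^1 × 0.189^3 = 0.021901
P(M+8) = 0.189^4 = 0.001276
The M peak is largest (0.432597); scaling to 100 gives 100.0 : 93.2 : 32.6 : 5.1 : 0.3.

100.0 : 93.2 : 32.6 : 5.1 : 0.3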